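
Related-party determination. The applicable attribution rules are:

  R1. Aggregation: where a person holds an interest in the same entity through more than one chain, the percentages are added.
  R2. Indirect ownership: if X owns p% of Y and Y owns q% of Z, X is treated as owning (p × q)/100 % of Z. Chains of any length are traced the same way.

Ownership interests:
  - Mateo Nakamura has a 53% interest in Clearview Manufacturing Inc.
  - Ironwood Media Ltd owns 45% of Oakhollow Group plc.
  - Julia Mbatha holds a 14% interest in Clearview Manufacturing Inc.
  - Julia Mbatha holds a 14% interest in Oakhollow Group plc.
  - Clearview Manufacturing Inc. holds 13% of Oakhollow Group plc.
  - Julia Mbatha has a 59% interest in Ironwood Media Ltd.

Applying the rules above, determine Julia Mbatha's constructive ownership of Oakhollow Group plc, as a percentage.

42.37%

Chain via Ironwood Media Ltd (R2): 59% × 45% = 26.55% of Oakhollow Group plc.
Chain via Clearview Manufacturing Inc. (R2): 14% × 13% = 1.82% of Oakhollow Group plc.
Direct interest in Oakhollow Group plc: 14%.
Aggregating (R1): 26.55% + 1.82% + 14% = 42.37%.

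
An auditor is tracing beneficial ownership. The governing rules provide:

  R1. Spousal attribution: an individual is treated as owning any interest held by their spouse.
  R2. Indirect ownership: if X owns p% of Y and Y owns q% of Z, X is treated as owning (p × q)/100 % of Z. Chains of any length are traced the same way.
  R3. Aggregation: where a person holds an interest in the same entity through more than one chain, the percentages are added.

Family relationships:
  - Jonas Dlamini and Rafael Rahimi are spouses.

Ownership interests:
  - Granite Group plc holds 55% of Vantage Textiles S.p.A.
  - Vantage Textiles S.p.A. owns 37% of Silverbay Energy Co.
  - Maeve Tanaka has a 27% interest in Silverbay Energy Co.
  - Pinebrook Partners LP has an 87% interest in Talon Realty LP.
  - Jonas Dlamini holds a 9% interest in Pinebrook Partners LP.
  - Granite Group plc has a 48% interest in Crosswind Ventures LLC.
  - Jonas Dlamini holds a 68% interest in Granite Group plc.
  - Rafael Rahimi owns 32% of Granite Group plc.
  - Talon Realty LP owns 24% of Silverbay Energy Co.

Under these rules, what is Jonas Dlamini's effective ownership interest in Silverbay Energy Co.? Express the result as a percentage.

22.2292%

By spousal attribution (R1), Jonas Dlamini is treated as also owning Rafael Rahimi's interest in Granite Group plc, giving 68% + 32% = 100%.
Chain via Pinebrook Partners LP → Talon Realty LP (R2): 9% × 87% × 24% = 1.8792% of Silverbay Energy Co.
Chain via Granite Group plc → Vantage Textiles S.p.A. (R2): 100% × 55% × 37% = 20.35% of Silverbay Energy Co.
Aggregating (R3): 1.8792% + 20.35% = 22.2292%.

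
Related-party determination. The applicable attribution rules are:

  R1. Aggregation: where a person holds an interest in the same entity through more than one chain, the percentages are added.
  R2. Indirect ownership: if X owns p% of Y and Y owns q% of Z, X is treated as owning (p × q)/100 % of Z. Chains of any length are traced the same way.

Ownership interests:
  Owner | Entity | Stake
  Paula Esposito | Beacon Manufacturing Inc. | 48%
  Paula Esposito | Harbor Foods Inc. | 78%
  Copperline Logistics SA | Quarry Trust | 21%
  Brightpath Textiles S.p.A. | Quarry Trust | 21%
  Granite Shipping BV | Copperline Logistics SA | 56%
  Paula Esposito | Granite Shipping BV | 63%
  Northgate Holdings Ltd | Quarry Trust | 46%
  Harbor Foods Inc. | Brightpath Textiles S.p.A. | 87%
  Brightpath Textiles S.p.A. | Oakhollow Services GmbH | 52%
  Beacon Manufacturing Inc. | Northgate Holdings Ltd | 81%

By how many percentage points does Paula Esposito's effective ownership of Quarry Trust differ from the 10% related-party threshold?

29.5442

Chain via Beacon Manufacturing Inc. → Northgate Holdings Ltd (R2): 48% × 81% × 46% = 17.8848% of Quarry Trust.
Chain via Harbor Foods Inc. → Brightpath Textiles S.p.A. (R2): 78% × 87% × 21% = 14.2506% of Quarry Trust.
Chain via Granite Shipping BV → Copperline Logistics SA (R2): 63% × 56% × 21% = 7.4088% of Quarry Trust.
Aggregating (R1): 17.8848% + 14.2506% + 7.4088% = 39.5442%.
39.5442% exceeds the 10% threshold by 29.5442 percentage points.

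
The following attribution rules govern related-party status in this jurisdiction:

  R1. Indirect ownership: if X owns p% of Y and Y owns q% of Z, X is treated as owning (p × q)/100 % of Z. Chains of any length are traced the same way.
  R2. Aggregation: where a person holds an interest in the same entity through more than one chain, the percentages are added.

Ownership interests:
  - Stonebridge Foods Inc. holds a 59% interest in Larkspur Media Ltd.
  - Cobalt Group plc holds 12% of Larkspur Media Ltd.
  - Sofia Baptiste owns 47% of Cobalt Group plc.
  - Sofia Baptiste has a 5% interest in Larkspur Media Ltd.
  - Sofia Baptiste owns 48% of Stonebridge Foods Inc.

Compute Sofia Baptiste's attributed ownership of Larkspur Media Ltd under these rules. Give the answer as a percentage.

Chain via Stonebridge Foods Inc. (R1): 48% × 59% = 28.32% of Larkspur Media Ltd.
Chain via Cobalt Group plc (R1): 47% × 12% = 5.64% of Larkspur Media Ltd.
Direct interest in Larkspur Media Ltd: 5%.
Aggregating (R2): 28.32% + 5.64% + 5% = 38.96%.

38.96%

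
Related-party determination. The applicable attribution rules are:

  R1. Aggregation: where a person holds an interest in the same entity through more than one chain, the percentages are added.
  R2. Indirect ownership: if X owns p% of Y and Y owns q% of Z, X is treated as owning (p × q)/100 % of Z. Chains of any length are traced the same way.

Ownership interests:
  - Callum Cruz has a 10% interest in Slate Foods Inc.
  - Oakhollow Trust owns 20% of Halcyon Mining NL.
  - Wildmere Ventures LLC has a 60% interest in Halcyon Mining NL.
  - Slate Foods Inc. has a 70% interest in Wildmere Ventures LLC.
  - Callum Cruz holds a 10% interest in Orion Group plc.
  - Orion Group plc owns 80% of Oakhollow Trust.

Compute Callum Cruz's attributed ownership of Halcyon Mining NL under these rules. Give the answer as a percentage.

5.8%

Chain via Slate Foods Inc. → Wildmere Ventures LLC (R2): 10% × 70% × 60% = 4.2% of Halcyon Mining NL.
Chain via Orion Group plc → Oakhollow Trust (R2): 10% × 80% × 20% = 1.6% of Halcyon Mining NL.
Aggregating (R1): 4.2% + 1.6% = 5.8%.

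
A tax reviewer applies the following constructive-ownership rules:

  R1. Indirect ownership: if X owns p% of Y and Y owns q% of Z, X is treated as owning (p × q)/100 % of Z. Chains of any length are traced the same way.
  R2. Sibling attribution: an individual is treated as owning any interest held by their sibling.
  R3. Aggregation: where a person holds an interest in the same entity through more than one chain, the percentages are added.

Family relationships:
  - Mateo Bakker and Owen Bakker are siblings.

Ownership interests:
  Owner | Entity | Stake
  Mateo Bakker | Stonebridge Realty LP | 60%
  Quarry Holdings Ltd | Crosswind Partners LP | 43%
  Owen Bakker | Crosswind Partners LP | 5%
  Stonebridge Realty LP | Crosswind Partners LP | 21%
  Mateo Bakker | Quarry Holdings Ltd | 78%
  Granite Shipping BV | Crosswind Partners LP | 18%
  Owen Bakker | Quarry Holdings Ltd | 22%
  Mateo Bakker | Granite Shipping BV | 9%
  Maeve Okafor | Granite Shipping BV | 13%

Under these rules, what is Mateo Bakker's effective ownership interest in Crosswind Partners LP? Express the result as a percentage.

62.22%

By sibling attribution (R2), Mateo Bakker is treated as also owning Owen Bakker's interest in Quarry Holdings Ltd, giving 78% + 22% = 100%.
By sibling attribution (R2), Mateo Bakker is treated as owning Owen Bakker's 5% interest in Crosswind Partners LP.
Chain via Quarry Holdings Ltd (R1): 100% × 43% = 43% of Crosswind Partners LP.
Chain via Stonebridge Realty LP (R1): 60% × 21% = 12.6% of Crosswind Partners LP.
Chain via Granite Shipping BV (R1): 9% × 18% = 1.62% of Crosswind Partners LP.
Direct interest in Crosswind Partners LP: 5%.
Aggregating (R3): 43% + 12.6% + 1.62% + 5% = 62.22%.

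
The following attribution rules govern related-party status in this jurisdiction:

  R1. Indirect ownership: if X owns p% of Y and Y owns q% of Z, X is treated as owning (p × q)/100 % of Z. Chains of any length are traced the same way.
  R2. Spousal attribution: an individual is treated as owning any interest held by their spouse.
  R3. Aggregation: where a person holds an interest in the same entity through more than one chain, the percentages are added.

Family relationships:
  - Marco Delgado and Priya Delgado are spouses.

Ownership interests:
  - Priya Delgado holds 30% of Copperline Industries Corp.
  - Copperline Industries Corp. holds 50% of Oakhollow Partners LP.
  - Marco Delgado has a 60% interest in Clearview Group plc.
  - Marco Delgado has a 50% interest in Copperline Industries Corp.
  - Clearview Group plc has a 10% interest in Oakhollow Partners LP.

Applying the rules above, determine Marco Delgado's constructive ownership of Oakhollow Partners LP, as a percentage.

46%

By spousal attribution (R2), Marco Delgado is treated as also owning Priya Delgado's interest in Copperline Industries Corp, giving 50% + 30% = 80%.
Chain via Clearview Group plc (R1): 60% × 10% = 6% of Oakhollow Partners LP.
Chain via Copperline Industries Corp. (R1): 80% × 50% = 40% of Oakhollow Partners LP.
Aggregating (R3): 6% + 40% = 46%.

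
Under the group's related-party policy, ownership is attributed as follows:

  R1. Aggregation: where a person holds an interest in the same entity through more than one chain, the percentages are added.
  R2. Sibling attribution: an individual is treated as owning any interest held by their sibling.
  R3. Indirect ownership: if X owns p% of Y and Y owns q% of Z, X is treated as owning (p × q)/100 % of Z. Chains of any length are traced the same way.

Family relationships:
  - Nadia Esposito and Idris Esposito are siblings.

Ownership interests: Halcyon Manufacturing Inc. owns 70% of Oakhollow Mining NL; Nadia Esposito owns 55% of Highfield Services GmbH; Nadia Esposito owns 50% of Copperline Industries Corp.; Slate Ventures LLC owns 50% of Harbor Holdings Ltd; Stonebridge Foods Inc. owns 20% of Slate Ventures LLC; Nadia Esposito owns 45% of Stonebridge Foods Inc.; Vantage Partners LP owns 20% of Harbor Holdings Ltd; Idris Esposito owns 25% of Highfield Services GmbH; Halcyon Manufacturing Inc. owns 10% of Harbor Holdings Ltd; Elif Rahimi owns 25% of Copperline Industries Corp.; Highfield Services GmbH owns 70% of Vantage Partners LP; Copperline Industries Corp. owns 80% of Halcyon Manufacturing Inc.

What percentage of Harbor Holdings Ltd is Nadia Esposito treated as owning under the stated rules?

By sibling attribution (R2), Nadia Esposito is treated as also owning Idris Esposito's interest in Highfield Services GmbH, giving 55% + 25% = 80%.
Chain via Stonebridge Foods Inc. → Slate Ventures LLC (R3): 45% × 20% × 50% = 4.5% of Harbor Holdings Ltd.
Chain via Highfield Services GmbH → Vantage Partners LP (R3): 80% × 70% × 20% = 11.2% of Harbor Holdings Ltd.
Chain via Copperline Industries Corp. → Halcyon Manufacturing Inc. (R3): 50% × 80% × 10% = 4% of Harbor Holdings Ltd.
Aggregating (R1): 4.5% + 11.2% + 4% = 19.7%.

19.7%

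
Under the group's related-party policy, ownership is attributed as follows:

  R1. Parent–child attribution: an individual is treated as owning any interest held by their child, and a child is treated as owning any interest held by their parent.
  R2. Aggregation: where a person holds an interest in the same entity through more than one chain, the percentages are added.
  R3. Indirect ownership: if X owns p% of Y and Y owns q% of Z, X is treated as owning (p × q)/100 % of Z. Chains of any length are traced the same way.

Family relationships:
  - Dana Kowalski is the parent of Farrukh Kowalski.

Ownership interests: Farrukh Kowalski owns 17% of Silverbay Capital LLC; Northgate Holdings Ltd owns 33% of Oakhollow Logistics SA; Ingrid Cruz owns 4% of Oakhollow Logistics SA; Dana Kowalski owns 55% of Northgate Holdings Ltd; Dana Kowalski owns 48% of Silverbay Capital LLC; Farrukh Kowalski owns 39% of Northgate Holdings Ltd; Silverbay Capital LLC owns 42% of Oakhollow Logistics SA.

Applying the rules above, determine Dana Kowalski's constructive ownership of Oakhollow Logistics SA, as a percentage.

58.32%

By parent–child attribution (R1), Dana Kowalski is treated as also owning Farrukh Kowalski's interest in Silverbay Capital LLC, giving 48% + 17% = 65%.
By parent–child attribution (R1), Dana Kowalski is treated as also owning Farrukh Kowalski's interest in Northgate Holdings Ltd, giving 55% + 39% = 94%.
Chain via Silverbay Capital LLC (R3): 65% × 42% = 27.3% of Oakhollow Logistics SA.
Chain via Northgate Holdings Ltd (R3): 94% × 33% = 31.02% of Oakhollow Logistics SA.
Aggregating (R2): 27.3% + 31.02% = 58.32%.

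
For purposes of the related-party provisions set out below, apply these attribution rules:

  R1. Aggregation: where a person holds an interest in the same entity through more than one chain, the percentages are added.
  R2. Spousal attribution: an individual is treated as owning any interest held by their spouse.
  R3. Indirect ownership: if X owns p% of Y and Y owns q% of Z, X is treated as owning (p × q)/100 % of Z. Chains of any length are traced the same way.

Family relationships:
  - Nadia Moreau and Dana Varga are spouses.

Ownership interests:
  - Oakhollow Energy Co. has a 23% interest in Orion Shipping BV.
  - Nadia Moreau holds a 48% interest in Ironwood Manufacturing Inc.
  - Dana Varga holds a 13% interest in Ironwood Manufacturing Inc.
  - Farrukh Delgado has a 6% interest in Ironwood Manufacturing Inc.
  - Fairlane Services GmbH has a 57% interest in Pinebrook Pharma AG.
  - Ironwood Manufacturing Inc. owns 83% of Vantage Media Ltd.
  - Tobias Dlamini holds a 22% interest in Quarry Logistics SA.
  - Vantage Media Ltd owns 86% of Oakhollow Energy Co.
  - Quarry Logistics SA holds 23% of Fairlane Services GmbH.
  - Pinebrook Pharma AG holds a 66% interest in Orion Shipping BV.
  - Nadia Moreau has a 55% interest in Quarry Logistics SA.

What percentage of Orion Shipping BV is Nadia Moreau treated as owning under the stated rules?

By spousal attribution (R2), Nadia Moreau is treated as also owning Dana Varga's interest in Ironwood Manufacturing Inc, giving 48% + 13% = 61%.
Chain via Quarry Logistics SA → Fairlane Services GmbH → Pinebrook Pharma AG (R3): 55% × 23% × 57% × 66% = 4.75893% of Orion Shipping BV.
Chain via Ironwood Manufacturing Inc. → Vantage Media Ltd → Oakhollow Energy Co. (R3): 61% × 83% × 86% × 23% = 10.014614% of Orion Shipping BV.
Aggregating (R1): 4.75893% + 10.014614% = 14.773544%.

14.773544%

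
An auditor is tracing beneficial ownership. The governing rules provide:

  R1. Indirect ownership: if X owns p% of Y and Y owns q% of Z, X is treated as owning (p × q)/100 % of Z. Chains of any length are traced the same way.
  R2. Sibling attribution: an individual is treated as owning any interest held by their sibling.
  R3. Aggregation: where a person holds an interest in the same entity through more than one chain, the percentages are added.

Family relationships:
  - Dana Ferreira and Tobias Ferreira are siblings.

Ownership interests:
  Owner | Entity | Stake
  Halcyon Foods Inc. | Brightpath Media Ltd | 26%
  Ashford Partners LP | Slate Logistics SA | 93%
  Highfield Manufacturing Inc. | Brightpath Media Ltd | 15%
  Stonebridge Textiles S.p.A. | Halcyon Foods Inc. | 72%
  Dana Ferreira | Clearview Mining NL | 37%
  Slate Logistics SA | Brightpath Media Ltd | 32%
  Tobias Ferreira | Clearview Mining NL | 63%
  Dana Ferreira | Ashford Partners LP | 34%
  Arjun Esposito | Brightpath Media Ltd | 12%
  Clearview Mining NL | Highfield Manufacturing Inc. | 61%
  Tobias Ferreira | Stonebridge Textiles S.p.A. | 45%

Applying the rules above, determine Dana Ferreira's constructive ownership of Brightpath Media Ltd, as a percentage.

27.6924%

By sibling attribution (R2), Dana Ferreira is treated as also owning Tobias Ferreira's interest in Clearview Mining NL, giving 37% + 63% = 100%.
By sibling attribution (R2), Dana Ferreira is treated as owning Tobias Ferreira's 45% interest in Stonebridge Textiles S.p.A.
Chain via Ashford Partners LP → Slate Logistics SA (R1): 34% × 93% × 32% = 10.1184% of Brightpath Media Ltd.
Chain via Clearview Mining NL → Highfield Manufacturing Inc. (R1): 100% × 61% × 15% = 9.15% of Brightpath Media Ltd.
Chain via Stonebridge Textiles S.p.A. → Halcyon Foods Inc. (R1): 45% × 72% × 26% = 8.424% of Brightpath Media Ltd.
Aggregating (R3): 10.1184% + 9.15% + 8.424% = 27.6924%.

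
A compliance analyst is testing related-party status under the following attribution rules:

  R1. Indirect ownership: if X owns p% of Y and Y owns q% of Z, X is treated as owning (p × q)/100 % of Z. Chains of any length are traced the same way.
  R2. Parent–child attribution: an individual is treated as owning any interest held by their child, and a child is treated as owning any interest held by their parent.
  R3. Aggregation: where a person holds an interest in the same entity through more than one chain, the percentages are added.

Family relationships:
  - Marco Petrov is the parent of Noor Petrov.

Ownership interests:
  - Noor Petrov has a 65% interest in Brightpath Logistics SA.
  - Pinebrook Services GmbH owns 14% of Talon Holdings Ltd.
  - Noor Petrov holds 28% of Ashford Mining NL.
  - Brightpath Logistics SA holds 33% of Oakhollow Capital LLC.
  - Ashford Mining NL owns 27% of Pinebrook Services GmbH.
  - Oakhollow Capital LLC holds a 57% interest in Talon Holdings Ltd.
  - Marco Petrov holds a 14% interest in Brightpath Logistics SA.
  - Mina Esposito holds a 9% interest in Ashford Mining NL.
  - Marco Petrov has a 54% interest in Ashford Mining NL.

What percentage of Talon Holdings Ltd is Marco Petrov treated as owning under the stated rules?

By parent–child attribution (R2), Marco Petrov is treated as also owning Noor Petrov's interest in Ashford Mining NL, giving 54% + 28% = 82%.
By parent–child attribution (R2), Marco Petrov is treated as also owning Noor Petrov's interest in Brightpath Logistics SA, giving 14% + 65% = 79%.
Chain via Ashford Mining NL → Pinebrook Services GmbH (R1): 82% × 27% × 14% = 3.0996% of Talon Holdings Ltd.
Chain via Brightpath Logistics SA → Oakhollow Capital LLC (R1): 79% × 33% × 57% = 14.8599% of Talon Holdings Ltd.
Aggregating (R3): 3.0996% + 14.8599% = 17.9595%.

17.9595%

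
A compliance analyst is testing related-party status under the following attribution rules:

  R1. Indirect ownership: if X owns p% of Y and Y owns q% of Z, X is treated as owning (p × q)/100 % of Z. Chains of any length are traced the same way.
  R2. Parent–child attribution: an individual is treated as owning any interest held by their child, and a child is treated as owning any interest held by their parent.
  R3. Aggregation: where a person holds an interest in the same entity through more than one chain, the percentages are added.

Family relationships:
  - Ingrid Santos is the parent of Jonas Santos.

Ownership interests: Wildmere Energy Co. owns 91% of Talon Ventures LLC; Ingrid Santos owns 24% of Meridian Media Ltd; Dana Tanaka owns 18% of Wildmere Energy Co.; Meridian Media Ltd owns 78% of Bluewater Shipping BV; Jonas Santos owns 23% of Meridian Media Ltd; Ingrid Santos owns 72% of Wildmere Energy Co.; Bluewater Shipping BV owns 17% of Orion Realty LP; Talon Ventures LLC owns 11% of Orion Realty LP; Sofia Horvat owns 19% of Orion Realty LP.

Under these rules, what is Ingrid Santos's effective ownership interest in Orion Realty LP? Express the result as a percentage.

By parent–child attribution (R2), Ingrid Santos is treated as also owning Jonas Santos's interest in Meridian Media Ltd, giving 24% + 23% = 47%.
Chain via Meridian Media Ltd → Bluewater Shipping BV (R1): 47% × 78% × 17% = 6.2322% of Orion Realty LP.
Chain via Wildmere Energy Co. → Talon Ventures LLC (R1): 72% × 91% × 11% = 7.2072% of Orion Realty LP.
Aggregating (R3): 6.2322% + 7.2072% = 13.4394%.

13.4394%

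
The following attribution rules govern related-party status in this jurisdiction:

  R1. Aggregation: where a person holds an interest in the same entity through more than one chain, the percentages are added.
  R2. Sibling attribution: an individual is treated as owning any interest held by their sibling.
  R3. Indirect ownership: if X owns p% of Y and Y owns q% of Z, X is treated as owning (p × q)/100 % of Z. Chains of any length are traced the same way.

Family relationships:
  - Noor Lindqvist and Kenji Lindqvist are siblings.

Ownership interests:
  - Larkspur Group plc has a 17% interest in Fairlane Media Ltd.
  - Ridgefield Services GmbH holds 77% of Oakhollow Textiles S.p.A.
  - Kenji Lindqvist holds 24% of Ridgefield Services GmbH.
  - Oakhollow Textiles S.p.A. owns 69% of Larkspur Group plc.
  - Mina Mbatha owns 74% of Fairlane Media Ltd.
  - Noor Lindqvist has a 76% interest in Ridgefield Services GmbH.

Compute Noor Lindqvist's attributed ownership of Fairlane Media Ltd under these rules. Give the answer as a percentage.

By sibling attribution (R2), Noor Lindqvist is treated as also owning Kenji Lindqvist's interest in Ridgefield Services GmbH, giving 76% + 24% = 100%.
Chain via Ridgefield Services GmbH → Oakhollow Textiles S.p.A. → Larkspur Group plc (R3): 100% × 77% × 69% × 17% = 9.0321% of Fairlane Media Ltd.

9.0321%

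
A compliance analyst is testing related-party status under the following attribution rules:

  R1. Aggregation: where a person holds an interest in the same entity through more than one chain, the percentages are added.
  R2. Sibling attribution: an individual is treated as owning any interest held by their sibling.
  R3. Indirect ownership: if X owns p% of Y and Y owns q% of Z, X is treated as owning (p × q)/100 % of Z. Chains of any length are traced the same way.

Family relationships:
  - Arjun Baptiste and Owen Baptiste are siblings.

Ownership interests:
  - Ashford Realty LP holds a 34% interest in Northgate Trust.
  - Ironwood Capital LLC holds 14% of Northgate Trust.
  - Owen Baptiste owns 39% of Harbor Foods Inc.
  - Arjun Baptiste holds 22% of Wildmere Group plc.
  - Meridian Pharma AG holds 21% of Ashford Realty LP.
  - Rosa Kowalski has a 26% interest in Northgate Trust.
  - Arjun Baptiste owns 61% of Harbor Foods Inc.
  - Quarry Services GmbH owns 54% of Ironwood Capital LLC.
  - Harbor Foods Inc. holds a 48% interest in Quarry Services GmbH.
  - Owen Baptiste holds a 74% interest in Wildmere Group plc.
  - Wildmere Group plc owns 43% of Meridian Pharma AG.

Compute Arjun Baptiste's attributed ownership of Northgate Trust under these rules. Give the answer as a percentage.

6.576192%

By sibling attribution (R2), Arjun Baptiste is treated as also owning Owen Baptiste's interest in Harbor Foods Inc, giving 61% + 39% = 100%.
By sibling attribution (R2), Arjun Baptiste is treated as also owning Owen Baptiste's interest in Wildmere Group plc, giving 22% + 74% = 96%.
Chain via Harbor Foods Inc. → Quarry Services GmbH → Ironwood Capital LLC (R3): 100% × 48% × 54% × 14% = 3.6288% of Northgate Trust.
Chain via Wildmere Group plc → Meridian Pharma AG → Ashford Realty LP (R3): 96% × 43% × 21% × 34% = 2.947392% of Northgate Trust.
Aggregating (R1): 3.6288% + 2.947392% = 6.576192%.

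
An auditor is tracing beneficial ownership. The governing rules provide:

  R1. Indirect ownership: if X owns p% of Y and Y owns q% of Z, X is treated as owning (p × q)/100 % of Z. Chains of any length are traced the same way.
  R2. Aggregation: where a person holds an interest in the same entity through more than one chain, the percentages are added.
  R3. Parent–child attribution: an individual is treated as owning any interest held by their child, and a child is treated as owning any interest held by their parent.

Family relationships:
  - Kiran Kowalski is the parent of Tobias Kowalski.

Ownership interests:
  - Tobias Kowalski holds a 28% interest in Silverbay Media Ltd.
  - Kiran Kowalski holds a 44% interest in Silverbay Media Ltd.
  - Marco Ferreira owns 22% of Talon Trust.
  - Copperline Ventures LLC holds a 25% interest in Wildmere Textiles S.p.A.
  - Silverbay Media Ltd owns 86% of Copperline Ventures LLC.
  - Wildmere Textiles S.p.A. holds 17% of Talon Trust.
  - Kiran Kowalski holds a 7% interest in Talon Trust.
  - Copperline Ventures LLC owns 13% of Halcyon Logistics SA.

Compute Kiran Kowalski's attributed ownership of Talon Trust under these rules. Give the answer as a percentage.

9.6316%

By parent–child attribution (R3), Kiran Kowalski is treated as also owning Tobias Kowalski's interest in Silverbay Media Ltd, giving 44% + 28% = 72%.
Chain via Silverbay Media Ltd → Copperline Ventures LLC → Wildmere Textiles S.p.A. (R1): 72% × 86% × 25% × 17% = 2.6316% of Talon Trust.
Direct interest in Talon Trust: 7%.
Aggregating (R2): 2.6316% + 7% = 9.6316%.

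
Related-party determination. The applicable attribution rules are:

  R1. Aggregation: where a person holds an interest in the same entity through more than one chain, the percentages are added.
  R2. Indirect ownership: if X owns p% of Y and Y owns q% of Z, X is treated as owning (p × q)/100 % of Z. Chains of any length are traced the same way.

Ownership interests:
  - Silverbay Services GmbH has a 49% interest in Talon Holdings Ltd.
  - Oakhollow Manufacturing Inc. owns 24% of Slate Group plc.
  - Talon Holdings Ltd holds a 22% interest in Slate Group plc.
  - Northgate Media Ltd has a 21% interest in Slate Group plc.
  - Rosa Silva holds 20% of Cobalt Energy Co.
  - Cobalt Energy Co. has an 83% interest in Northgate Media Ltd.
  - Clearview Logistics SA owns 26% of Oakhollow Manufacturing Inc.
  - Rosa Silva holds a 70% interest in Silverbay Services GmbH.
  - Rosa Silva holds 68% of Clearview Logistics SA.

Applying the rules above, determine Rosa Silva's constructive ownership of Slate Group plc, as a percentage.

Chain via Cobalt Energy Co. → Northgate Media Ltd (R2): 20% × 83% × 21% = 3.486% of Slate Group plc.
Chain via Clearview Logistics SA → Oakhollow Manufacturing Inc. (R2): 68% × 26% × 24% = 4.2432% of Slate Group plc.
Chain via Silverbay Services GmbH → Talon Holdings Ltd (R2): 70% × 49% × 22% = 7.546% of Slate Group plc.
Aggregating (R1): 3.486% + 4.2432% + 7.546% = 15.2752%.

15.2752%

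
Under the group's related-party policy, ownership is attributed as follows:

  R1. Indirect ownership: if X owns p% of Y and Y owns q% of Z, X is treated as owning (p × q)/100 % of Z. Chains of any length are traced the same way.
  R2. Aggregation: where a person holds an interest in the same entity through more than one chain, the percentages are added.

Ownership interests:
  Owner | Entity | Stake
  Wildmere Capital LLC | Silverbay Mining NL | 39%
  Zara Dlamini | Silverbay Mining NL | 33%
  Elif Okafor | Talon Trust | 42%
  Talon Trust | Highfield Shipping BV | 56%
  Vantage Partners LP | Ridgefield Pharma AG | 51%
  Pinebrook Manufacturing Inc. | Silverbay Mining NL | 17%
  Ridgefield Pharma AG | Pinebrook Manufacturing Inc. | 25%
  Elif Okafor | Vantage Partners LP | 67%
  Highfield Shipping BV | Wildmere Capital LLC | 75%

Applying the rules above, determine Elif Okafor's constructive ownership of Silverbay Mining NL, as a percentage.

8.331825%

Chain via Talon Trust → Highfield Shipping BV → Wildmere Capital LLC (R1): 42% × 56% × 75% × 39% = 6.8796% of Silverbay Mining NL.
Chain via Vantage Partners LP → Ridgefield Pharma AG → Pinebrook Manufacturing Inc. (R1): 67% × 51% × 25% × 17% = 1.452225% of Silverbay Mining NL.
Aggregating (R2): 6.8796% + 1.452225% = 8.331825%.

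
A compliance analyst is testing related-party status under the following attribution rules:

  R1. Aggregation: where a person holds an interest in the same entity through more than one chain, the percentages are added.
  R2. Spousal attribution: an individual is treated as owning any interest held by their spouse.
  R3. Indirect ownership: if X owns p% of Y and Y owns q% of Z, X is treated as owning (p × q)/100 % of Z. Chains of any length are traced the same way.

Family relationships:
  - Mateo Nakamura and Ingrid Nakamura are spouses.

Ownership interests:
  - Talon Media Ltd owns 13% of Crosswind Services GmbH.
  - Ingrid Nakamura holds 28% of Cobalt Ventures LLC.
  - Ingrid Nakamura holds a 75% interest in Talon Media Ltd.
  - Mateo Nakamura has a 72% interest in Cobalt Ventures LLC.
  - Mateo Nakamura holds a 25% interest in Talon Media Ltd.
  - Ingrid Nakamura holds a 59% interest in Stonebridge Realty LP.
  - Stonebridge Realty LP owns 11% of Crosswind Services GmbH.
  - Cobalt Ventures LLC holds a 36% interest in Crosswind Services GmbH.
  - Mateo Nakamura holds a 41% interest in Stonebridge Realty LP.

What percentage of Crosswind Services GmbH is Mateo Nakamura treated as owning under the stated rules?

By spousal attribution (R2), Mateo Nakamura is treated as also owning Ingrid Nakamura's interest in Talon Media Ltd, giving 25% + 75% = 100%.
By spousal attribution (R2), Mateo Nakamura is treated as also owning Ingrid Nakamura's interest in Stonebridge Realty LP, giving 41% + 59% = 100%.
By spousal attribution (R2), Mateo Nakamura is treated as also owning Ingrid Nakamura's interest in Cobalt Ventures LLC, giving 72% + 28% = 100%.
Chain via Talon Media Ltd (R3): 100% × 13% = 13% of Crosswind Services GmbH.
Chain via Stonebridge Realty LP (R3): 100% × 11% = 11% of Crosswind Services GmbH.
Chain via Cobalt Ventures LLC (R3): 100% × 36% = 36% of Crosswind Services GmbH.
Aggregating (R1): 13% + 11% + 36% = 60%.

60%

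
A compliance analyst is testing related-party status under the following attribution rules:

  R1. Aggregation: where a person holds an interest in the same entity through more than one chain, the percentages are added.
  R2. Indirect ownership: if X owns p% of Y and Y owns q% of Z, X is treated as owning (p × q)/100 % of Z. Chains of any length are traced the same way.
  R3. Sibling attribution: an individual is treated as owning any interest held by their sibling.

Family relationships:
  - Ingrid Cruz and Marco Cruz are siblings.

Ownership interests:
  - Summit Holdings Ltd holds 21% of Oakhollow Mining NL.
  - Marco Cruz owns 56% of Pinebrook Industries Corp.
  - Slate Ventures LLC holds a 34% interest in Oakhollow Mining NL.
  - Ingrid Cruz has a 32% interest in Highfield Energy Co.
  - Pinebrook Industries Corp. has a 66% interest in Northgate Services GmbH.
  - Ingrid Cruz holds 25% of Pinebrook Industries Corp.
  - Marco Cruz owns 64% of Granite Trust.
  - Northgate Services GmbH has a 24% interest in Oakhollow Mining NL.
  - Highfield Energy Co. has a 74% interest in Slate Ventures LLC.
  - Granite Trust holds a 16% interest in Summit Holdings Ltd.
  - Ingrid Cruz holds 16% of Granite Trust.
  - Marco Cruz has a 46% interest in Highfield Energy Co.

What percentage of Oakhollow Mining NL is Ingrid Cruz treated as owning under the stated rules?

By sibling attribution (R3), Ingrid Cruz is treated as also owning Marco Cruz's interest in Granite Trust, giving 16% + 64% = 80%.
By sibling attribution (R3), Ingrid Cruz is treated as also owning Marco Cruz's interest in Highfield Energy Co, giving 32% + 46% = 78%.
By sibling attribution (R3), Ingrid Cruz is treated as also owning Marco Cruz's interest in Pinebrook Industries Corp, giving 25% + 56% = 81%.
Chain via Granite Trust → Summit Holdings Ltd (R2): 80% × 16% × 21% = 2.688% of Oakhollow Mining NL.
Chain via Highfield Energy Co. → Slate Ventures LLC (R2): 78% × 74% × 34% = 19.6248% of Oakhollow Mining NL.
Chain via Pinebrook Industries Corp. → Northgate Services GmbH (R2): 81% × 66% × 24% = 12.8304% of Oakhollow Mining NL.
Aggregating (R1): 2.688% + 19.6248% + 12.8304% = 35.1432%.

35.1432%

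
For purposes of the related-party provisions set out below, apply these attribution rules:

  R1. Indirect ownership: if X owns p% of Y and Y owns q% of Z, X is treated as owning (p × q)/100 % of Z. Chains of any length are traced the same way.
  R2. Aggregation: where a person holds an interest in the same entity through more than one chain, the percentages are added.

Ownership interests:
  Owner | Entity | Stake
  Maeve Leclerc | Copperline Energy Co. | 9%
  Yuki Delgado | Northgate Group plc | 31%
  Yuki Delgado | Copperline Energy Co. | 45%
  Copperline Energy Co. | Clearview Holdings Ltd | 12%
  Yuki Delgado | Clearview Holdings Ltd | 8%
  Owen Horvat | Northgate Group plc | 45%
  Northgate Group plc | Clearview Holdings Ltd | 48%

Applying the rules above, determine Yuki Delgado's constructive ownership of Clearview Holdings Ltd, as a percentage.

28.28%

Chain via Copperline Energy Co. (R1): 45% × 12% = 5.4% of Clearview Holdings Ltd.
Chain via Northgate Group plc (R1): 31% × 48% = 14.88% of Clearview Holdings Ltd.
Direct interest in Clearview Holdings Ltd: 8%.
Aggregating (R2): 5.4% + 14.88% + 8% = 28.28%.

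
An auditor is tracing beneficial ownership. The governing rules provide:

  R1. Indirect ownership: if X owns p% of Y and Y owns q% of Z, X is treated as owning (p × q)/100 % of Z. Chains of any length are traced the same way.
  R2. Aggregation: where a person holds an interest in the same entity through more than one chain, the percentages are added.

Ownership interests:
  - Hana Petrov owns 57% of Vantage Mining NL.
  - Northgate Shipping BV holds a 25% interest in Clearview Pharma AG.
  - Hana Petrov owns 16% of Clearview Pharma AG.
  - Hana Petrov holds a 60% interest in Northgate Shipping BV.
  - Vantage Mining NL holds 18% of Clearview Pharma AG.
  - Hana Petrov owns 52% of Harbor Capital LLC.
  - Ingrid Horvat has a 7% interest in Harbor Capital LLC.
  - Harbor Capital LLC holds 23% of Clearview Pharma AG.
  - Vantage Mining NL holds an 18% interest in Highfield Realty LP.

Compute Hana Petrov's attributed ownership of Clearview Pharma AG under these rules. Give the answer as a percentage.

Chain via Northgate Shipping BV (R1): 60% × 25% = 15% of Clearview Pharma AG.
Chain via Vantage Mining NL (R1): 57% × 18% = 10.26% of Clearview Pharma AG.
Chain via Harbor Capital LLC (R1): 52% × 23% = 11.96% of Clearview Pharma AG.
Direct interest in Clearview Pharma AG: 16%.
Aggregating (R2): 15% + 10.26% + 11.96% + 16% = 53.22%.

53.22%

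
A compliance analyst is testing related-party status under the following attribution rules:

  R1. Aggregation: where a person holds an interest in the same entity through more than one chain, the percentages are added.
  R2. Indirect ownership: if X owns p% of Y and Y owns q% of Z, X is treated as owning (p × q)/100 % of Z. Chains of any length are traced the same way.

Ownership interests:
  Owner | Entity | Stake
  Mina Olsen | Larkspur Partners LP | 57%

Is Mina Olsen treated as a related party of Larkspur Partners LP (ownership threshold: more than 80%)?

Direct interest in Larkspur Partners LP: 57%.
57% does not exceed the 80% threshold, so Mina is not a related party to Larkspur Partners LP.

No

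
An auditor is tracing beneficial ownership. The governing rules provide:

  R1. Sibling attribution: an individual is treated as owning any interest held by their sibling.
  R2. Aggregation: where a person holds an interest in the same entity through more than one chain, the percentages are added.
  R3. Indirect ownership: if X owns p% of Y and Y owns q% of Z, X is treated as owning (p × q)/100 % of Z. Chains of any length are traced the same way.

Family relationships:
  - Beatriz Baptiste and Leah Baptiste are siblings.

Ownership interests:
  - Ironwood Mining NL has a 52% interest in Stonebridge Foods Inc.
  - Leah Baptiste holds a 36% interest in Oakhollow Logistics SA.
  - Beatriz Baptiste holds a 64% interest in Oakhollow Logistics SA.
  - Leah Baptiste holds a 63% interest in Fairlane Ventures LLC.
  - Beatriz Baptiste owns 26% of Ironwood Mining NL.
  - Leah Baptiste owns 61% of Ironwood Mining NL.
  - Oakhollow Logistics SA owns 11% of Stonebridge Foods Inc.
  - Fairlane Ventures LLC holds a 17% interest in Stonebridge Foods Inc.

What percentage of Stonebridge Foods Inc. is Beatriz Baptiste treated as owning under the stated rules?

66.95%

By sibling attribution (R1), Beatriz Baptiste is treated as also owning Leah Baptiste's interest in Oakhollow Logistics SA, giving 64% + 36% = 100%.
By sibling attribution (R1), Beatriz Baptiste is treated as also owning Leah Baptiste's interest in Ironwood Mining NL, giving 26% + 61% = 87%.
By sibling attribution (R1), Beatriz Baptiste is treated as owning Leah Baptiste's 63% interest in Fairlane Ventures LLC.
Chain via Oakhollow Logistics SA (R3): 100% × 11% = 11% of Stonebridge Foods Inc.
Chain via Ironwood Mining NL (R3): 87% × 52% = 45.24% of Stonebridge Foods Inc.
Chain via Fairlane Ventures LLC (R3): 63% × 17% = 10.71% of Stonebridge Foods Inc.
Aggregating (R2): 11% + 45.24% + 10.71% = 66.95%.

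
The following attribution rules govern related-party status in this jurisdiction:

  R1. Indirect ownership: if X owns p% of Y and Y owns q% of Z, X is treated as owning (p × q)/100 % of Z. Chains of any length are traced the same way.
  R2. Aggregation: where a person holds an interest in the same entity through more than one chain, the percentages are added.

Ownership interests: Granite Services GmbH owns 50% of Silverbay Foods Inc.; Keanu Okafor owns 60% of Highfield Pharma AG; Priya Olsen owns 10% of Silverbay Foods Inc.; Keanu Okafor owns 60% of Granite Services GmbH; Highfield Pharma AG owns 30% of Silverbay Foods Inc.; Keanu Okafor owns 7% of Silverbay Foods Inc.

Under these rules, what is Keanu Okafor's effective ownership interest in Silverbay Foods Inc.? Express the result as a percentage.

Chain via Granite Services GmbH (R1): 60% × 50% = 30% of Silverbay Foods Inc.
Chain via Highfield Pharma AG (R1): 60% × 30% = 18% of Silverbay Foods Inc.
Direct interest in Silverbay Foods Inc: 7%.
Aggregating (R2): 30% + 18% + 7% = 55%.

55%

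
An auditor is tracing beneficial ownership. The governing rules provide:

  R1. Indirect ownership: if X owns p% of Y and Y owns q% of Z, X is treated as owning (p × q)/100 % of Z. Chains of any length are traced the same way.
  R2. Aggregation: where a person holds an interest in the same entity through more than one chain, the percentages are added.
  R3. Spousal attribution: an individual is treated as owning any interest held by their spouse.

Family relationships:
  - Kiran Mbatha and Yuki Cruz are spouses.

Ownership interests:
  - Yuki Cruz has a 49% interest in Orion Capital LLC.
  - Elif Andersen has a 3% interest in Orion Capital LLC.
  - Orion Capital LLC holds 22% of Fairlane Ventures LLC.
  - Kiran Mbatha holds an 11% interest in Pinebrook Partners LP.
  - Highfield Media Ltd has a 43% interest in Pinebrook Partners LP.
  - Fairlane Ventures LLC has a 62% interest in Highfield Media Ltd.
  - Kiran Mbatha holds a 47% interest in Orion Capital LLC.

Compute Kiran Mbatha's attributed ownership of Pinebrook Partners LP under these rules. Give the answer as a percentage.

16.630592%

By spousal attribution (R3), Kiran Mbatha is treated as also owning Yuki Cruz's interest in Orion Capital LLC, giving 47% + 49% = 96%.
Chain via Orion Capital LLC → Fairlane Ventures LLC → Highfield Media Ltd (R1): 96% × 22% × 62% × 43% = 5.630592% of Pinebrook Partners LP.
Direct interest in Pinebrook Partners LP: 11%.
Aggregating (R2): 5.630592% + 11% = 16.630592%.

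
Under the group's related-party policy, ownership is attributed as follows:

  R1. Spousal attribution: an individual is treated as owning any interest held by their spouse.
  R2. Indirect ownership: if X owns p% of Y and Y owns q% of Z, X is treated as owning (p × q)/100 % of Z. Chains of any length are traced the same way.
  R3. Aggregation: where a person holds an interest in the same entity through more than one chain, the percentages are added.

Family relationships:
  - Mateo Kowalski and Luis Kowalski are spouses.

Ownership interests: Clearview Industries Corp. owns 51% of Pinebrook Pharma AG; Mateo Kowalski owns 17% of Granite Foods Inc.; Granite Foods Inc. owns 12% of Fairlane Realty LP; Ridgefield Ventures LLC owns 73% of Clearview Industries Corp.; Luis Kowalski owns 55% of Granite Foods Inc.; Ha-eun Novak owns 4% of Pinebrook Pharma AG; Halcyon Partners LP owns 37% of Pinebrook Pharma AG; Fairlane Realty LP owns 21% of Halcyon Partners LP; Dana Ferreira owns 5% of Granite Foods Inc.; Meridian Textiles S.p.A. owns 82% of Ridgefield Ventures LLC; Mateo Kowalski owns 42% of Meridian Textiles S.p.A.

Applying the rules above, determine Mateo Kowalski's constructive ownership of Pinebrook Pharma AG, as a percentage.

By spousal attribution (R1), Mateo Kowalski is treated as also owning Luis Kowalski's interest in Granite Foods Inc, giving 17% + 55% = 72%.
Chain via Meridian Textiles S.p.A. → Ridgefield Ventures LLC → Clearview Industries Corp. (R2): 42% × 82% × 73% × 51% = 12.822012% of Pinebrook Pharma AG.
Chain via Granite Foods Inc. → Fairlane Realty LP → Halcyon Partners LP (R2): 72% × 12% × 21% × 37% = 0.671328% of Pinebrook Pharma AG.
Aggregating (R3): 12.822012% + 0.671328% = 13.49334%.

13.49334%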